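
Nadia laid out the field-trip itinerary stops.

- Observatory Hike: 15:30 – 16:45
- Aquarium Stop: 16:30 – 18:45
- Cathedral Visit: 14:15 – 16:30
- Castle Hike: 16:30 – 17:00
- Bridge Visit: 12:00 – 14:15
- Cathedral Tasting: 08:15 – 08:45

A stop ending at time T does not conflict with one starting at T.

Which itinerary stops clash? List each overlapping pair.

Aquarium Stop & Castle Hike, Aquarium Stop & Observatory Hike, Castle Hike & Observatory Hike, Cathedral Visit & Observatory Hike

Sorted by start: Cathedral Tasting, Bridge Visit, Cathedral Visit, Observatory Hike, Aquarium Stop, Castle Hike.
Bridge Visit starts after Cathedral Tasting ends, so Cathedral Tasting has no further overlaps.
Cathedral Visit starts exactly when Bridge Visit ends (back-to-back, no overlap), so Bridge Visit has no further overlaps.
Observatory Hike starts before Cathedral Visit ends → Cathedral Visit and Observatory Hike overlap.
Aquarium Stop starts exactly when Cathedral Visit ends (back-to-back, no overlap), so Cathedral Visit has no further overlaps.
Aquarium Stop starts before Observatory Hike ends → Observatory Hike and Aquarium Stop overlap.
Castle Hike starts before Observatory Hike ends → Observatory Hike and Castle Hike overlap.
Castle Hike starts before Aquarium Stop ends → Aquarium Stop and Castle Hike overlap.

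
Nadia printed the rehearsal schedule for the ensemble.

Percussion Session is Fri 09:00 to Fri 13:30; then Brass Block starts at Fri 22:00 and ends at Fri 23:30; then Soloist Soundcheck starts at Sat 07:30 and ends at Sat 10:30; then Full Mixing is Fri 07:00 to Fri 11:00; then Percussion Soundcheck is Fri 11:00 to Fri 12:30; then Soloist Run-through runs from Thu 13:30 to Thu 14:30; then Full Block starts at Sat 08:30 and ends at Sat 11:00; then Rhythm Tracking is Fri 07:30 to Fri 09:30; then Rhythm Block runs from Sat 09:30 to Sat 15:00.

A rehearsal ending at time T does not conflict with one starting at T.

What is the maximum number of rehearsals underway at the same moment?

3

Sort all start/end points and keep a running count:
Thu 13:30 start Soloist Run-through → 1
Thu 14:30 end Soloist Run-through → 0
Fri 07:00 start Full Mixing → 1
Fri 07:30 start Rhythm Tracking → 2
Fri 09:00 start Percussion Session → 3
Fri 09:30 end Rhythm Tracking → 2
Fri 11:00 end Full Mixing → 1
Fri 11:00 start Percussion Soundcheck → 2
Fri 12:30 end Percussion Soundcheck → 1
Fri 13:30 end Percussion Session → 0
Fri 22:00 start Brass Block → 1
Fri 23:30 end Brass Block → 0
Sat 07:30 start Soloist Soundcheck → 1
Sat 08:30 start Full Block → 2
Sat 09:30 start Rhythm Block → 3
Sat 10:30 end Soloist Soundcheck → 2
Sat 11:00 end Full Block → 1
Sat 15:00 end Rhythm Block → 0
Peak is 3, at Fri 09:00 (Full Mixing, Percussion Session, Rhythm Tracking).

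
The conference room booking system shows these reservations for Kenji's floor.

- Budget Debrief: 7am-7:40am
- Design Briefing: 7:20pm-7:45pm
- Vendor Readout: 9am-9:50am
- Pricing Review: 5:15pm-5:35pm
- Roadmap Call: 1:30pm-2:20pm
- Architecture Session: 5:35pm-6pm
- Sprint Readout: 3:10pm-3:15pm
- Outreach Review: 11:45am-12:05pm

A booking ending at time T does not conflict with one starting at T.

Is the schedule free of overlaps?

Yes

Sorted by start: Budget Debrief, Vendor Readout, Outreach Review, Roadmap Call, Sprint Readout, Pricing Review, Architecture Session, Design Briefing.
Vendor Readout starts after Budget Debrief ends, so Budget Debrief has no further overlaps.
Outreach Review starts after Vendor Readout ends, so Vendor Readout has no further overlaps.
Roadmap Call starts after Outreach Review ends, so Outreach Review has no further overlaps.
Sprint Readout starts after Roadmap Call ends, so Roadmap Call has no further overlaps.
Pricing Review starts after Sprint Readout ends, so Sprint Readout has no further overlaps.
Architecture Session starts exactly when Pricing Review ends (back-to-back, no overlap), so Pricing Review has no further overlaps.
Design Briefing starts after Architecture Session ends.
Every pair is clear; the schedule has no overlaps.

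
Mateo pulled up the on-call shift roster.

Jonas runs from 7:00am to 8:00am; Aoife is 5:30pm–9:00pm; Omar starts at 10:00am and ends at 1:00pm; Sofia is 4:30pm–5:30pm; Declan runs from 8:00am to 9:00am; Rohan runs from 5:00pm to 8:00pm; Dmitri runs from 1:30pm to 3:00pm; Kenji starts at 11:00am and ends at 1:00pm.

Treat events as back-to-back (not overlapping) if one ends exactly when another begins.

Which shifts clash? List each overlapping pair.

Aoife & Rohan, Kenji & Omar, Rohan & Sofia

Sorted by start: Jonas, Declan, Omar, Kenji, Dmitri, Sofia, Rohan, Aoife.
Declan starts exactly when Jonas ends (back-to-back, no overlap), so Jonas has no further overlaps.
Omar starts after Declan ends, so Declan has no further overlaps.
Kenji starts before Omar ends → Omar and Kenji overlap.
Dmitri starts after Omar ends, so Omar has no further overlaps.
Dmitri starts after Kenji ends, so Kenji has no further overlaps.
Sofia starts after Dmitri ends, so Dmitri has no further overlaps.
Rohan starts before Sofia ends → Sofia and Rohan overlap.
Aoife starts exactly when Sofia ends (back-to-back, no overlap).
Aoife starts before Rohan ends → Rohan and Aoife overlap.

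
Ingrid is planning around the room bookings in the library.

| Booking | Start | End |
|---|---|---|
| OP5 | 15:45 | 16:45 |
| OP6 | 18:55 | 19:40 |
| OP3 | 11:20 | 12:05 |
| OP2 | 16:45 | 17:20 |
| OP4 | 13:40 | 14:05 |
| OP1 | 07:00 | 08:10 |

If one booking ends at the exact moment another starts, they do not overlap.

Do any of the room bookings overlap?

Sorted by start: OP1, OP3, OP4, OP5, OP2, OP6.
OP3 starts after OP1 ends, so OP1 has no further overlaps.
OP4 starts after OP3 ends, so OP3 has no further overlaps.
OP5 starts after OP4 ends, so OP4 has no further overlaps.
OP2 starts exactly when OP5 ends (back-to-back, no overlap), so OP5 has no further overlaps.
OP6 starts after OP2 ends.
Every pair is clear; the schedule has no overlaps.

No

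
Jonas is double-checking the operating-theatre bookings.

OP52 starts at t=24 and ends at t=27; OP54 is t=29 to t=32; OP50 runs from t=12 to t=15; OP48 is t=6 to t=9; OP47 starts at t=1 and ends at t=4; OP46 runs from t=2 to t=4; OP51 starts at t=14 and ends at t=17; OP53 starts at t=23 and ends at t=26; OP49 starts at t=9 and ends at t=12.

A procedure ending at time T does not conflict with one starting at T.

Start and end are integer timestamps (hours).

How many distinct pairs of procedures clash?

3

Sorted by start: OP47, OP46, OP48, OP49, OP50, OP51, OP53, OP52, OP54.
OP46 starts before OP47 ends → OP47 and OP46 overlap.
OP48 starts after OP47 ends, so nothing later overlaps OP47 either.
OP48 starts after OP46 ends, so nothing later overlaps OP46 either.
OP49 starts exactly when OP48 ends (back-to-back, no overlap), so nothing later overlaps OP48 either.
OP50 starts exactly when OP49 ends (back-to-back, no overlap), so nothing later overlaps OP49 either.
OP51 starts before OP50 ends → OP50 and OP51 overlap.
OP53 starts after OP50 ends, so nothing later overlaps OP50 either.
OP53 starts after OP51 ends, so nothing later overlaps OP51 either.
OP52 starts before OP53 ends → OP53 and OP52 overlap.
OP54 starts after OP53 ends.
OP54 starts after OP52 ends.
Overlapping pairs: OP46 & OP47, OP50 & OP51, OP52 & OP53 — 3 in total.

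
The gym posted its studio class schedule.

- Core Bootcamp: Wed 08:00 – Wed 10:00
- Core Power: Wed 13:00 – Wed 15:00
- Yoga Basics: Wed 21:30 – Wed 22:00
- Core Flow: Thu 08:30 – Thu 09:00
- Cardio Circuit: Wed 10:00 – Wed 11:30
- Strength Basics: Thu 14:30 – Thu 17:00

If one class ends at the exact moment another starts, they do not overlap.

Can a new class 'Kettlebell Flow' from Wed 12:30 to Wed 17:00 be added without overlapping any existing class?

No — it overlaps Core Power

Core Bootcamp: ends Wed 10:00 at or before Kettlebell Flow starts Wed 12:30 → clear.
Cardio Circuit: ends Wed 11:30 at or before Kettlebell Flow starts Wed 12:30 → clear.
Core Power: starts Wed 13:00 before Kettlebell Flow ends Wed 17:00, and ends Wed 15:00 after Kettlebell Flow starts Wed 12:30 → overlap.
Yoga Basics: starts Wed 21:30 at or after Kettlebell Flow ends Wed 17:00 → clear.
Core Flow: starts Thu 08:30 at or after Kettlebell Flow ends Wed 17:00 → clear.
Strength Basics: starts Thu 14:30 at or after Kettlebell Flow ends Wed 17:00 → clear.
Kettlebell Flow overlaps Core Power.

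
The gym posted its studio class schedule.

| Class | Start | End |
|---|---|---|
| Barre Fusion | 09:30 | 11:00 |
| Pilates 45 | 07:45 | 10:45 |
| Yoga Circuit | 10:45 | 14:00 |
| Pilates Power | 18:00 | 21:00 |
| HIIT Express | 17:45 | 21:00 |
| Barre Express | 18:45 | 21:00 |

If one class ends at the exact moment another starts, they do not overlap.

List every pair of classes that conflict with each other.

Barre Express & HIIT Express, Barre Express & Pilates Power, Barre Fusion & Pilates 45, Barre Fusion & Yoga Circuit, HIIT Express & Pilates Power

Sorted by start: Pilates 45, Barre Fusion, Yoga Circuit, HIIT Express, Pilates Power, Barre Express.
Barre Fusion starts before Pilates 45 ends → Pilates 45 and Barre Fusion overlap.
Yoga Circuit starts exactly when Pilates 45 ends (back-to-back, no overlap), so Pilates 45 has no further overlaps.
Yoga Circuit starts before Barre Fusion ends → Barre Fusion and Yoga Circuit overlap.
HIIT Express starts after Barre Fusion ends, so Barre Fusion has no further overlaps.
HIIT Express starts after Yoga Circuit ends, so Yoga Circuit has no further overlaps.
Pilates Power starts before HIIT Express ends → HIIT Express and Pilates Power overlap.
Barre Express starts before HIIT Express ends → HIIT Express and Barre Express overlap.
Barre Express starts before Pilates Power ends → Pilates Power and Barre Express overlap.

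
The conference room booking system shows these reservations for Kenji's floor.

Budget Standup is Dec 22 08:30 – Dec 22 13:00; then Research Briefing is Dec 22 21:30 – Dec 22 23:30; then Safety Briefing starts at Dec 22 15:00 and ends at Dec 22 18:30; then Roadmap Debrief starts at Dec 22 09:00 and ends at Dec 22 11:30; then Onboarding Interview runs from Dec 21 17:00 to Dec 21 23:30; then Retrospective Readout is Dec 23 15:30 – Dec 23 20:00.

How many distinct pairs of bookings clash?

1

Sorted by start: Onboarding Interview, Budget Standup, Roadmap Debrief, Safety Briefing, Research Briefing, Retrospective Readout.
Budget Standup starts after Onboarding Interview ends — done with Onboarding Interview.
Roadmap Debrief starts before Budget Standup ends → Budget Standup and Roadmap Debrief overlap.
Safety Briefing starts after Budget Standup ends — done with Budget Standup.
Safety Briefing starts after Roadmap Debrief ends — done with Roadmap Debrief.
Research Briefing starts after Safety Briefing ends — done with Safety Briefing.
Retrospective Readout starts after Research Briefing ends.
Overlapping pairs: Budget Standup & Roadmap Debrief — 1 in total.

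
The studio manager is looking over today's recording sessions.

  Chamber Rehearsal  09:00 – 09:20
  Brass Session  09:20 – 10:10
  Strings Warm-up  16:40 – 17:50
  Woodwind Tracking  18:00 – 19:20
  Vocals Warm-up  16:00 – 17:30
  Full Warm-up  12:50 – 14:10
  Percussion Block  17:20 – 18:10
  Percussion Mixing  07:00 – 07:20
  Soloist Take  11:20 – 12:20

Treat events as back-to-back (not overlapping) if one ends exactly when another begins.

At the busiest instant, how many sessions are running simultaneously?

3

Walk through starts and ends in time order (an end at T is processed before a start at T):
07:00 start Percussion Mixing → 1
07:20 end Percussion Mixing → 0
09:00 start Chamber Rehearsal → 1
09:20 end Chamber Rehearsal → 0
09:20 start Brass Session → 1
10:10 end Brass Session → 0
11:20 start Soloist Take → 1
12:20 end Soloist Take → 0
12:50 start Full Warm-up → 1
14:10 end Full Warm-up → 0
16:00 start Vocals Warm-up → 1
16:40 start Strings Warm-up → 2
17:20 start Percussion Block → 3
17:30 end Vocals Warm-up → 2
17:50 end Strings Warm-up → 1
18:00 start Woodwind Tracking → 2
18:10 end Percussion Block → 1
19:20 end Woodwind Tracking → 0
Peak is 3, at 17:20 (Percussion Block, Strings Warm-up, Vocals Warm-up).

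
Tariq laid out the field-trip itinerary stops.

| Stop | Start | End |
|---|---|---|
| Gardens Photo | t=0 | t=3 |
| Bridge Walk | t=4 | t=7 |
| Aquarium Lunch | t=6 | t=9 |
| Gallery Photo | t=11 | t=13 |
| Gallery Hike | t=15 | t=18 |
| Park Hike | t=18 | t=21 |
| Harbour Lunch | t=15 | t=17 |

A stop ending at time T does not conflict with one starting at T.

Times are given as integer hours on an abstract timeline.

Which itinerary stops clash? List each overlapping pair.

Sorted by start: Gardens Photo, Bridge Walk, Aquarium Lunch, Gallery Photo, Gallery Hike, Harbour Lunch, Park Hike.
Bridge Walk starts after Gardens Photo ends; Gardens Photo is clear from here.
Aquarium Lunch starts before Bridge Walk ends → Bridge Walk and Aquarium Lunch overlap.
Gallery Photo starts after Bridge Walk ends; Bridge Walk is clear from here.
Gallery Photo starts after Aquarium Lunch ends; Aquarium Lunch is clear from here.
Gallery Hike starts after Gallery Photo ends; Gallery Photo is clear from here.
Harbour Lunch starts before Gallery Hike ends → Gallery Hike and Harbour Lunch overlap.
Park Hike starts exactly when Gallery Hike ends (back-to-back, no overlap).
Park Hike starts after Harbour Lunch ends.

Aquarium Lunch & Bridge Walk, Gallery Hike & Harbour Lunch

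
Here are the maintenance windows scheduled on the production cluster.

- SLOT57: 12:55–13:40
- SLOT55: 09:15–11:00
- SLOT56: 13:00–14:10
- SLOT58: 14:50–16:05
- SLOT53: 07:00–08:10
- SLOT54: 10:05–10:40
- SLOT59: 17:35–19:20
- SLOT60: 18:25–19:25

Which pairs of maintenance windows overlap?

SLOT54 & SLOT55, SLOT56 & SLOT57, SLOT59 & SLOT60

Sorted by start: SLOT53, SLOT55, SLOT54, SLOT57, SLOT56, SLOT58, SLOT59, SLOT60.
SLOT55 starts after SLOT53 ends, so nothing later overlaps SLOT53 either.
SLOT54 starts before SLOT55 ends → SLOT55 and SLOT54 overlap.
SLOT57 starts after SLOT55 ends, so nothing later overlaps SLOT55 either.
SLOT57 starts after SLOT54 ends, so nothing later overlaps SLOT54 either.
SLOT56 starts before SLOT57 ends → SLOT57 and SLOT56 overlap.
SLOT58 starts after SLOT57 ends, so nothing later overlaps SLOT57 either.
SLOT58 starts after SLOT56 ends, so nothing later overlaps SLOT56 either.
SLOT59 starts after SLOT58 ends, so nothing later overlaps SLOT58 either.
SLOT60 starts before SLOT59 ends → SLOT59 and SLOT60 overlap.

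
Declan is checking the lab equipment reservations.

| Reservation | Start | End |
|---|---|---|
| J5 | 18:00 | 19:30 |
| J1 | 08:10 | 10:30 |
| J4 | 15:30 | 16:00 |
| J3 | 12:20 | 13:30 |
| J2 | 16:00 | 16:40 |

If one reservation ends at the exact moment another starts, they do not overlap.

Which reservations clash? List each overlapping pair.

Sorted by start: J1, J3, J4, J2, J5.
J3 starts after J1 ends, so nothing later overlaps J1 either.
J4 starts after J3 ends, so nothing later overlaps J3 either.
J2 starts exactly when J4 ends (back-to-back, no overlap), so nothing later overlaps J4 either.
J5 starts after J2 ends.

no overlapping pairs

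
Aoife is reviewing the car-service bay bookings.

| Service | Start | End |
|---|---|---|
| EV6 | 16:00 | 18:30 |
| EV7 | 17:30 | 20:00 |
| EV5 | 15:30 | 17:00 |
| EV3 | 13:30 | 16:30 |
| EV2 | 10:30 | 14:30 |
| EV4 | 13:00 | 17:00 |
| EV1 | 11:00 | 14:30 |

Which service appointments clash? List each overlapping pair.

Sorted by start: EV2, EV1, EV4, EV3, EV5, EV6, EV7.
EV1 starts before EV2 ends → EV2 and EV1 overlap.
EV4 starts before EV2 ends → EV2 and EV4 overlap.
EV3 starts before EV2 ends → EV2 and EV3 overlap.
EV5 starts after EV2 ends — done with EV2.
EV4 starts before EV1 ends → EV1 and EV4 overlap.
EV3 starts before EV1 ends → EV1 and EV3 overlap.
EV5 starts after EV1 ends — done with EV1.
EV3 starts before EV4 ends → EV4 and EV3 overlap.
EV5 starts before EV4 ends → EV4 and EV5 overlap.
EV6 starts before EV4 ends → EV4 and EV6 overlap.
EV7 starts after EV4 ends.
EV5 starts before EV3 ends → EV3 and EV5 overlap.
EV6 starts before EV3 ends → EV3 and EV6 overlap.
EV7 starts after EV3 ends.
EV6 starts before EV5 ends → EV5 and EV6 overlap.
EV7 starts after EV5 ends.
EV7 starts before EV6 ends → EV6 and EV7 overlap.

EV1 & EV2, EV1 & EV3, EV1 & EV4, EV2 & EV3, EV2 & EV4, EV3 & EV4, EV3 & EV5, EV3 & EV6, EV4 & EV5, EV4 & EV6, EV5 & EV6, EV6 & EV7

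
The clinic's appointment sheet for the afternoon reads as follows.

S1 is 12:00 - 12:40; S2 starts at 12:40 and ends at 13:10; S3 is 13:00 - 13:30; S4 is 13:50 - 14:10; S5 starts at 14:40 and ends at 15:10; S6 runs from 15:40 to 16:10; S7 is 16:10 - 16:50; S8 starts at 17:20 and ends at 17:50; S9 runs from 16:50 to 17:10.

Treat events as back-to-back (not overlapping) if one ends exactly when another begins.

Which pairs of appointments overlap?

S2 & S3

Check each pair: they overlap iff neither finishes before the other starts.
Sorted by start: S1, S2, S3, S4, S5, S6, S7, S9, S8.
S2 starts exactly when S1 ends (back-to-back, no overlap) — done with S1.
S3 starts before S2 ends → S2 and S3 overlap.
S4 starts after S2 ends — done with S2.
S4 starts after S3 ends — done with S3.
S5 starts after S4 ends — done with S4.
S6 starts after S5 ends — done with S5.
S7 starts exactly when S6 ends (back-to-back, no overlap) — done with S6.
S9 starts exactly when S7 ends (back-to-back, no overlap) — done with S7.
S8 starts after S9 ends.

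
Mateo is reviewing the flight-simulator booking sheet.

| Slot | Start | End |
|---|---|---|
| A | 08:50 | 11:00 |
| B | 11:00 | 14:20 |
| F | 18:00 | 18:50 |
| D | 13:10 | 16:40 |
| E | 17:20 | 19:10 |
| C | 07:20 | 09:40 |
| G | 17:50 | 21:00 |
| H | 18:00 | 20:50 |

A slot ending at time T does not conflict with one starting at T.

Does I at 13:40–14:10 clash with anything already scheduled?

Yes — it overlaps B, D

C: ends 09:40 at or before I starts 13:40 → clear.
A: ends 11:00 at or before I starts 13:40 → clear.
B: starts 11:00 before I ends 14:10, and ends 14:20 after I starts 13:40 → overlap.
D: starts 13:10 before I ends 14:10, and ends 16:40 after I starts 13:40 → overlap.
E: starts 17:20 at or after I ends 14:10 → clear.
G: starts 17:50 at or after I ends 14:10 → clear.
F: starts 18:00 at or after I ends 14:10 → clear.
H: starts 18:00 at or after I ends 14:10 → clear.
I overlaps B, D.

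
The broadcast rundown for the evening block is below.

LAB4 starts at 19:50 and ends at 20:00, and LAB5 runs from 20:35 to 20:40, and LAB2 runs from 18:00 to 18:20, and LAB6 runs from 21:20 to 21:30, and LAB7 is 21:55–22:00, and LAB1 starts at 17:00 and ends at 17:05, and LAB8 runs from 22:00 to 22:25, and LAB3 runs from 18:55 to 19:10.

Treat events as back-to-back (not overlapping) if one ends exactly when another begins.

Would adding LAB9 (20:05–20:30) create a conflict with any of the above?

No — it doesn't clash with anything

LAB1: ends 17:05 at or before LAB9 starts 20:05 → clear.
LAB2: ends 18:20 at or before LAB9 starts 20:05 → clear.
LAB3: ends 19:10 at or before LAB9 starts 20:05 → clear.
LAB4: ends 20:00 at or before LAB9 starts 20:05 → clear.
LAB5: starts 20:35 at or after LAB9 ends 20:30 → clear.
LAB6: starts 21:20 at or after LAB9 ends 20:30 → clear.
LAB7: starts 21:55 at or after LAB9 ends 20:30 → clear.
LAB8: starts 22:00 at or after LAB9 ends 20:30 → clear.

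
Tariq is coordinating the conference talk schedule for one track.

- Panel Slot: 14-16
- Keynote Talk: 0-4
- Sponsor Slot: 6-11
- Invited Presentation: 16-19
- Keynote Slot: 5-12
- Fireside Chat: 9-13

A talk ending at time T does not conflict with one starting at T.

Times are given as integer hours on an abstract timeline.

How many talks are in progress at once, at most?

Walk through starts and ends in time order (an end at T is processed before a start at T):
0 start Keynote Talk → 1
4 end Keynote Talk → 0
5 start Keynote Slot → 1
6 start Sponsor Slot → 2
9 start Fireside Chat → 3
11 end Sponsor Slot → 2
12 end Keynote Slot → 1
13 end Fireside Chat → 0
14 start Panel Slot → 1
16 end Panel Slot → 0
16 start Invited Presentation → 1
19 end Invited Presentation → 0
Peak is 3, at 9 (Fireside Chat, Keynote Slot, Sponsor Slot).

3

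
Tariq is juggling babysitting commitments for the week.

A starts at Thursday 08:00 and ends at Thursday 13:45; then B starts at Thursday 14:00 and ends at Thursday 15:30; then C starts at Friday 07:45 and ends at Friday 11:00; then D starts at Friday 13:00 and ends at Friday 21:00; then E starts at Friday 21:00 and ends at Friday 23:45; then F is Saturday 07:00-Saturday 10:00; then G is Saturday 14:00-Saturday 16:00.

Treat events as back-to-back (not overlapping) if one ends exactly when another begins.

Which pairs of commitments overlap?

Sorted by start: A, B, C, D, E, F, G.
B starts after A ends — done with A.
C starts after B ends — done with B.
D starts after C ends — done with C.
E starts exactly when D ends (back-to-back, no overlap) — done with D.
F starts after E ends — done with E.
G starts after F ends.

no overlapping pairs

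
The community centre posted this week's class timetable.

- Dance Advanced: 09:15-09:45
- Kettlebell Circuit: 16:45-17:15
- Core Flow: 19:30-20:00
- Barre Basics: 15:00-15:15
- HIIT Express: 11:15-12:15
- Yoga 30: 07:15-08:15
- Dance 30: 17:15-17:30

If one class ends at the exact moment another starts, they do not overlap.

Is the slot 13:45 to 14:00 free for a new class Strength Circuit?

Yoga 30: ends 08:15 at or before Strength Circuit starts 13:45 → clear.
Dance Advanced: ends 09:45 at or before Strength Circuit starts 13:45 → clear.
HIIT Express: ends 12:15 at or before Strength Circuit starts 13:45 → clear.
Barre Basics: starts 15:00 at or after Strength Circuit ends 14:00 → clear.
Kettlebell Circuit: starts 16:45 at or after Strength Circuit ends 14:00 → clear.
Dance 30: starts 17:15 at or after Strength Circuit ends 14:00 → clear.
Core Flow: starts 19:30 at or after Strength Circuit ends 14:00 → clear.

Yes — the slot is free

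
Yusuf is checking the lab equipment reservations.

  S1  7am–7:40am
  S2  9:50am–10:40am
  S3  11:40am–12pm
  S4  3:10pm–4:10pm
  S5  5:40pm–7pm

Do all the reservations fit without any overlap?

Yes

Check each pair: they overlap iff neither finishes before the other starts.
Sorted by start: S1, S2, S3, S4, S5.
S2 starts after S1 ends, so S1 has no further overlaps.
S3 starts after S2 ends, so S2 has no further overlaps.
S4 starts after S3 ends, so S3 has no further overlaps.
S5 starts after S4 ends.
Every pair is clear; the schedule has no overlaps.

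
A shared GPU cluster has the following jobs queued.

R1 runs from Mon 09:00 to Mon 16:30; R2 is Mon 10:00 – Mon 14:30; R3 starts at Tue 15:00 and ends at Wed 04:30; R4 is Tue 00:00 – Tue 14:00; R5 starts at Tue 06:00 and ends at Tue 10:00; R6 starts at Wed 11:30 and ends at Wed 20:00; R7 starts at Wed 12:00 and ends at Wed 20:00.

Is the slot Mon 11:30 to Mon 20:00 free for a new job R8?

No — it overlaps R1, R2

R1: starts Mon 09:00 before R8 ends Mon 20:00, and ends Mon 16:30 after R8 starts Mon 11:30 → overlap.
R2: starts Mon 10:00 before R8 ends Mon 20:00, and ends Mon 14:30 after R8 starts Mon 11:30 → overlap.
R4: starts Tue 00:00 at or after R8 ends Mon 20:00 → clear.
R5: starts Tue 06:00 at or after R8 ends Mon 20:00 → clear.
R3: starts Tue 15:00 at or after R8 ends Mon 20:00 → clear.
R6: starts Wed 11:30 at or after R8 ends Mon 20:00 → clear.
R7: starts Wed 12:00 at or after R8 ends Mon 20:00 → clear.
R8 overlaps R1, R2.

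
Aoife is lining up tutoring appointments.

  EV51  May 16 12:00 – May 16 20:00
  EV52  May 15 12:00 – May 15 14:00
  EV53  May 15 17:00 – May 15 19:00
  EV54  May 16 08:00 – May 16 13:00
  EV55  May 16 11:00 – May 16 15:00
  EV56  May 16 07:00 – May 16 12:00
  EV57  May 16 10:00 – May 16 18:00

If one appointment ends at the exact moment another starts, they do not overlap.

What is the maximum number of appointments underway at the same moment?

4

Sweep the timeline, counting +1 at each start and −1 at each end (ends before starts at a tie):
May 15 12:00 start EV52 → 1
May 15 14:00 end EV52 → 0
May 15 17:00 start EV53 → 1
May 15 19:00 end EV53 → 0
May 16 07:00 start EV56 → 1
May 16 08:00 start EV54 → 2
May 16 10:00 start EV57 → 3
May 16 11:00 start EV55 → 4
May 16 12:00 end EV56 → 3
May 16 12:00 start EV51 → 4
May 16 13:00 end EV54 → 3
May 16 15:00 end EV55 → 2
May 16 18:00 end EV57 → 1
May 16 20:00 end EV51 → 0
Peak is 4, at May 16 11:00 (EV54, EV55, EV56, EV57).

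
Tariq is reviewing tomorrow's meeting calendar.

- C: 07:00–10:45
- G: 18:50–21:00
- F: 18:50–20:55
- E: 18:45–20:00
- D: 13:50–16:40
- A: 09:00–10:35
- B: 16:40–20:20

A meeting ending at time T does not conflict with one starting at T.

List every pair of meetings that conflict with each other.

Sorted by start: C, A, D, B, E, F, G.
A starts before C ends → C and A overlap.
D starts after C ends, so nothing later overlaps C either.
D starts after A ends, so nothing later overlaps A either.
B starts exactly when D ends (back-to-back, no overlap), so nothing later overlaps D either.
E starts before B ends → B and E overlap.
F starts before B ends → B and F overlap.
G starts before B ends → B and G overlap.
F starts before E ends → E and F overlap.
G starts before E ends → E and G overlap.
G starts before F ends → F and G overlap.

A & C, B & E, B & F, B & G, E & F, E & G, F & G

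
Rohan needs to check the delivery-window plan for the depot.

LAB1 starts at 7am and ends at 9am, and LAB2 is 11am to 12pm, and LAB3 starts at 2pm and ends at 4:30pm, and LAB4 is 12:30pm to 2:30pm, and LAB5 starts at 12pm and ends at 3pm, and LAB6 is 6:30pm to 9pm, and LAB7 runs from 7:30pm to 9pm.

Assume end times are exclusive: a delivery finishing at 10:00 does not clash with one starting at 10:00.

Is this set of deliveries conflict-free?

No

Sorted by start: LAB1, LAB2, LAB5, LAB4, LAB3, LAB6, LAB7.
LAB2 starts after LAB1 ends; LAB1 is clear from here.
LAB5 starts exactly when LAB2 ends (back-to-back, no overlap); LAB2 is clear from here.
LAB4 starts before LAB5 ends → LAB5 and LAB4 overlap.
That's a conflict, so the schedule is not conflict-free.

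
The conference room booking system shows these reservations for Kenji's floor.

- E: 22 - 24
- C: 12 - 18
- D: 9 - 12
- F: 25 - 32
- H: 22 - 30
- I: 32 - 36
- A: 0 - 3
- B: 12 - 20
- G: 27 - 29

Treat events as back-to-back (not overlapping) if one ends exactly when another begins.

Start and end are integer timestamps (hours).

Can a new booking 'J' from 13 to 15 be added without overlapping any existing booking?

A: ends 3 at or before J starts 13 → clear.
D: ends 12 at or before J starts 13 → clear.
B: starts 12 before J ends 15, and ends 20 after J starts 13 → overlap.
C: starts 12 before J ends 15, and ends 18 after J starts 13 → overlap.
E: starts 22 at or after J ends 15 → clear.
H: starts 22 at or after J ends 15 → clear.
F: starts 25 at or after J ends 15 → clear.
G: starts 27 at or after J ends 15 → clear.
I: starts 32 at or after J ends 15 → clear.
J overlaps B, C.

No — it overlaps B, C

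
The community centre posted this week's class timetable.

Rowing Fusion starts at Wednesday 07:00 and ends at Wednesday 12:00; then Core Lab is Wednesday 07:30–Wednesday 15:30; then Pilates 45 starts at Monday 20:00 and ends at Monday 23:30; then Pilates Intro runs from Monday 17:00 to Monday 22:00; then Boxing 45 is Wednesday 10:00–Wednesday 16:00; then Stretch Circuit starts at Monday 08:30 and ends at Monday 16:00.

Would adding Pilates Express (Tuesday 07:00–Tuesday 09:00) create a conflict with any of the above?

Stretch Circuit: ends Monday 16:00 at or before Pilates Express starts Tuesday 07:00 → clear.
Pilates Intro: ends Monday 22:00 at or before Pilates Express starts Tuesday 07:00 → clear.
Pilates 45: ends Monday 23:30 at or before Pilates Express starts Tuesday 07:00 → clear.
Rowing Fusion: starts Wednesday 07:00 at or after Pilates Express ends Tuesday 09:00 → clear.
Core Lab: starts Wednesday 07:30 at or after Pilates Express ends Tuesday 09:00 → clear.
Boxing 45: starts Wednesday 10:00 at or after Pilates Express ends Tuesday 09:00 → clear.

No — it doesn't clash with anything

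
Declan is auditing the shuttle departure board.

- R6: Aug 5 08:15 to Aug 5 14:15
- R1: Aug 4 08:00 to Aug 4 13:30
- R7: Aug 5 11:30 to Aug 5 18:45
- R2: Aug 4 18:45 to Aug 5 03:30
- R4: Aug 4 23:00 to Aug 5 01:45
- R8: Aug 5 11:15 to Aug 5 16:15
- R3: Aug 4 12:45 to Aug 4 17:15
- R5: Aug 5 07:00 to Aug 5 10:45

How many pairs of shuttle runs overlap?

Sorted by start: R1, R3, R2, R4, R5, R6, R8, R7.
R3 starts before R1 ends → R1 and R3 overlap.
R2 starts after R1 ends — done with R1.
R2 starts after R3 ends — done with R3.
R4 starts before R2 ends → R2 and R4 overlap.
R5 starts after R2 ends — done with R2.
R5 starts after R4 ends — done with R4.
R6 starts before R5 ends → R5 and R6 overlap.
R8 starts after R5 ends — done with R5.
R8 starts before R6 ends → R6 and R8 overlap.
R7 starts before R6 ends → R6 and R7 overlap.
R7 starts before R8 ends → R8 and R7 overlap.
Overlapping pairs: R1 & R3, R2 & R4, R5 & R6, R6 & R7, R6 & R8, R7 & R8 — 6 in total.

6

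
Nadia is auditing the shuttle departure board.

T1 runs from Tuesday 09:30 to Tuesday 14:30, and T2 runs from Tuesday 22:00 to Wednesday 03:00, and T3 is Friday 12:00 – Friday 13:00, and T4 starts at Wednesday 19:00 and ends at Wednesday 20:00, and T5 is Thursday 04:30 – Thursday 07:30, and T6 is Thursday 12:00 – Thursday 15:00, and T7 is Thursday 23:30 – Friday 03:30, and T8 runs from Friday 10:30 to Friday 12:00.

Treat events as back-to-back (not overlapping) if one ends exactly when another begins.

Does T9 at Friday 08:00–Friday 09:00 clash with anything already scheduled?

No — it doesn't clash with anything

T1: ends Tuesday 14:30 at or before T9 starts Friday 08:00 → clear.
T2: ends Wednesday 03:00 at or before T9 starts Friday 08:00 → clear.
T4: ends Wednesday 20:00 at or before T9 starts Friday 08:00 → clear.
T5: ends Thursday 07:30 at or before T9 starts Friday 08:00 → clear.
T6: ends Thursday 15:00 at or before T9 starts Friday 08:00 → clear.
T7: ends Friday 03:30 at or before T9 starts Friday 08:00 → clear.
T8: starts Friday 10:30 at or after T9 ends Friday 09:00 → clear.
T3: starts Friday 12:00 at or after T9 ends Friday 09:00 → clear.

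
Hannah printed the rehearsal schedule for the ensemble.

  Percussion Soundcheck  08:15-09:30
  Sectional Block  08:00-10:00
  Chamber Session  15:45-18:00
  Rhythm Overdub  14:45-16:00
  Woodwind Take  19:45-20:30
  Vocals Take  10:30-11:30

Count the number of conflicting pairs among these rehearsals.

Check each pair: they overlap iff neither finishes before the other starts.
Sorted by start: Sectional Block, Percussion Soundcheck, Vocals Take, Rhythm Overdub, Chamber Session, Woodwind Take.
Percussion Soundcheck starts before Sectional Block ends → Sectional Block and Percussion Soundcheck overlap.
Vocals Take starts after Sectional Block ends, so Sectional Block has no further overlaps.
Vocals Take starts after Percussion Soundcheck ends, so Percussion Soundcheck has no further overlaps.
Rhythm Overdub starts after Vocals Take ends, so Vocals Take has no further overlaps.
Chamber Session starts before Rhythm Overdub ends → Rhythm Overdub and Chamber Session overlap.
Woodwind Take starts after Rhythm Overdub ends.
Woodwind Take starts after Chamber Session ends.
Overlapping pairs: Chamber Session & Rhythm Overdub, Percussion Soundcheck & Sectional Block — 2 in total.

2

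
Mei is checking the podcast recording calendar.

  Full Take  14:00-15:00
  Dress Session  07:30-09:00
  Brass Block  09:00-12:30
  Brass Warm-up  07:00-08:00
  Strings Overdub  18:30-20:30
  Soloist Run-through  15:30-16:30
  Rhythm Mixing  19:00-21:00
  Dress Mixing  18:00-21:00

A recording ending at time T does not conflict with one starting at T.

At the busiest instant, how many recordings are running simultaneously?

Sweep the timeline, counting +1 at each start and −1 at each end (ends before starts at a tie):
07:00 start Brass Warm-up → 1
07:30 start Dress Session → 2
08:00 end Brass Warm-up → 1
09:00 end Dress Session → 0
09:00 start Brass Block → 1
12:30 end Brass Block → 0
14:00 start Full Take → 1
15:00 end Full Take → 0
15:30 start Soloist Run-through → 1
16:30 end Soloist Run-through → 0
18:00 start Dress Mixing → 1
18:30 start Strings Overdub → 2
19:00 start Rhythm Mixing → 3
20:30 end Strings Overdub → 2
21:00 end Dress Mixing → 1
21:00 end Rhythm Mixing → 0
Peak is 3, at 19:00 (Dress Mixing, Rhythm Mixing, Strings Overdub).

3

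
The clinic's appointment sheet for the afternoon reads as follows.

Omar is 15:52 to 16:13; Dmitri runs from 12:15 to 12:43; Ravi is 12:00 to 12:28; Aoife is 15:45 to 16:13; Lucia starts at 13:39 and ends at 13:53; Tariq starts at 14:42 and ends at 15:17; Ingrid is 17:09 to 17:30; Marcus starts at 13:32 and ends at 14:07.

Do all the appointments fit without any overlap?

No

Sorted by start: Ravi, Dmitri, Marcus, Lucia, Tariq, Aoife, Omar, Ingrid.
Dmitri starts before Ravi ends → Ravi and Dmitri overlap.
That's a conflict, so the schedule is not conflict-free.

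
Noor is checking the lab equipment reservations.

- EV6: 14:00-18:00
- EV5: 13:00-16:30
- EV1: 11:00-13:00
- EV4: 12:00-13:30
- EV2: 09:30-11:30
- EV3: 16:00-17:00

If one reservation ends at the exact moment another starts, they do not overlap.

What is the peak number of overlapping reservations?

Sweep the timeline, counting +1 at each start and −1 at each end (ends before starts at a tie):
09:30 start EV2 → 1
11:00 start EV1 → 2
11:30 end EV2 → 1
12:00 start EV4 → 2
13:00 end EV1 → 1
13:00 start EV5 → 2
13:30 end EV4 → 1
14:00 start EV6 → 2
16:00 start EV3 → 3
16:30 end EV5 → 2
17:00 end EV3 → 1
18:00 end EV6 → 0
Peak is 3, at 16:00 (EV3, EV5, EV6).

3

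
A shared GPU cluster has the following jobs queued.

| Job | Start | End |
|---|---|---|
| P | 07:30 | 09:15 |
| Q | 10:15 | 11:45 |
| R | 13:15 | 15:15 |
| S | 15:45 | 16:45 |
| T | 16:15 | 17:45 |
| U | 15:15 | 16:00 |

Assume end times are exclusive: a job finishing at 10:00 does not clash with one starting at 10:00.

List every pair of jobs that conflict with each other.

S & T, S & U

Sorted by start: P, Q, R, U, S, T.
Q starts after P ends; P is clear from here.
R starts after Q ends; Q is clear from here.
U starts exactly when R ends (back-to-back, no overlap); R is clear from here.
S starts before U ends → U and S overlap.
T starts after U ends.
T starts before S ends → S and T overlap.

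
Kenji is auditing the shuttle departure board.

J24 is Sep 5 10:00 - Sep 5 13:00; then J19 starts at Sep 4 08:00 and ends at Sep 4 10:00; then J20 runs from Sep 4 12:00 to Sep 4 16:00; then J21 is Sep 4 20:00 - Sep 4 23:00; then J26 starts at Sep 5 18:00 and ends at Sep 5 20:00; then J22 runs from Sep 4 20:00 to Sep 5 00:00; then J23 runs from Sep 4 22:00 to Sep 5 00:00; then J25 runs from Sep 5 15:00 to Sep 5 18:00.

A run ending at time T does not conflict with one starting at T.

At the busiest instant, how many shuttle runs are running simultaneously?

Sort all start/end points and keep a running count:
Sep 4 08:00 start J19 → 1
Sep 4 10:00 end J19 → 0
Sep 4 12:00 start J20 → 1
Sep 4 16:00 end J20 → 0
Sep 4 20:00 start J21 → 1
Sep 4 20:00 start J22 → 2
Sep 4 22:00 start J23 → 3
Sep 4 23:00 end J21 → 2
Sep 5 00:00 end J22 → 1
Sep 5 00:00 end J23 → 0
Sep 5 10:00 start J24 → 1
Sep 5 13:00 end J24 → 0
Sep 5 15:00 start J25 → 1
Sep 5 18:00 end J25 → 0
Sep 5 18:00 start J26 → 1
Sep 5 20:00 end J26 → 0
Peak is 3, at Sep 4 22:00 (J21, J22, J23).

3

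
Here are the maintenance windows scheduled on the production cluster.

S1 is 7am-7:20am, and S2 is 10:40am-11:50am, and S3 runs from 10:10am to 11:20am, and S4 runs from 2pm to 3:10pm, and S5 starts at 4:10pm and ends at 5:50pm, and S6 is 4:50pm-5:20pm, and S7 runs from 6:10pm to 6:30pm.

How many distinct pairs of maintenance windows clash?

Check each pair: they overlap iff neither finishes before the other starts.
Sorted by start: S1, S3, S2, S4, S5, S6, S7.
S3 starts after S1 ends — done with S1.
S2 starts before S3 ends → S3 and S2 overlap.
S4 starts after S3 ends — done with S3.
S4 starts after S2 ends — done with S2.
S5 starts after S4 ends — done with S4.
S6 starts before S5 ends → S5 and S6 overlap.
S7 starts after S5 ends.
S7 starts after S6 ends.
Overlapping pairs: S2 & S3, S5 & S6 — 2 in total.

2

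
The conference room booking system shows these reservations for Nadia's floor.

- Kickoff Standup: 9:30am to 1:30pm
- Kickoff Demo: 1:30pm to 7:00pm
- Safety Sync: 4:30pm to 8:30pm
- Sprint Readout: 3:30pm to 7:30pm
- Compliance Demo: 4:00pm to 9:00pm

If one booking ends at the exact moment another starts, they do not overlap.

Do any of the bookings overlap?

Yes

Check each pair: they overlap iff neither finishes before the other starts.
Sorted by start: Kickoff Standup, Kickoff Demo, Sprint Readout, Compliance Demo, Safety Sync.
Kickoff Demo starts exactly when Kickoff Standup ends (back-to-back, no overlap), so nothing later overlaps Kickoff Standup either.
Sprint Readout starts before Kickoff Demo ends → Kickoff Demo and Sprint Readout overlap.
That's a conflict, so the schedule is not conflict-free.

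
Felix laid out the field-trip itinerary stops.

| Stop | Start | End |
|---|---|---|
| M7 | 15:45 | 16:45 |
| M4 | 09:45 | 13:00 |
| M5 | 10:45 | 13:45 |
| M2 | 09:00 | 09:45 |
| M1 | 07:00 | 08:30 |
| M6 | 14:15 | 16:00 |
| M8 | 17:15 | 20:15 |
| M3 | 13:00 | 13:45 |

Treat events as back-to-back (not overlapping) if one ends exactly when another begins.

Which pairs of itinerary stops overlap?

Sorted by start: M1, M2, M4, M5, M3, M6, M7, M8.
M2 starts after M1 ends — done with M1.
M4 starts exactly when M2 ends (back-to-back, no overlap) — done with M2.
M5 starts before M4 ends → M4 and M5 overlap.
M3 starts exactly when M4 ends (back-to-back, no overlap) — done with M4.
M3 starts before M5 ends → M5 and M3 overlap.
M6 starts after M5 ends — done with M5.
M6 starts after M3 ends — done with M3.
M7 starts before M6 ends → M6 and M7 overlap.
M8 starts after M6 ends.
M8 starts after M7 ends.

M3 & M5, M4 & M5, M6 & M7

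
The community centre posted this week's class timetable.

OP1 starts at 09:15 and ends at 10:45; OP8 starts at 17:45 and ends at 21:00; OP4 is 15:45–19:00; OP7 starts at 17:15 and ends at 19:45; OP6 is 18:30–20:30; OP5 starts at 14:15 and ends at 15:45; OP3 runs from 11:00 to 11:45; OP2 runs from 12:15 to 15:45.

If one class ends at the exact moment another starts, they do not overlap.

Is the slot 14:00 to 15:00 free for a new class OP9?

OP1: ends 10:45 at or before OP9 starts 14:00 → clear.
OP3: ends 11:45 at or before OP9 starts 14:00 → clear.
OP2: starts 12:15 before OP9 ends 15:00, and ends 15:45 after OP9 starts 14:00 → overlap.
OP5: starts 14:15 before OP9 ends 15:00, and ends 15:45 after OP9 starts 14:00 → overlap.
OP4: starts 15:45 at or after OP9 ends 15:00 → clear.
OP7: starts 17:15 at or after OP9 ends 15:00 → clear.
OP8: starts 17:45 at or after OP9 ends 15:00 → clear.
OP6: starts 18:30 at or after OP9 ends 15:00 → clear.
OP9 overlaps OP2, OP5.

No — it overlaps OP2, OP5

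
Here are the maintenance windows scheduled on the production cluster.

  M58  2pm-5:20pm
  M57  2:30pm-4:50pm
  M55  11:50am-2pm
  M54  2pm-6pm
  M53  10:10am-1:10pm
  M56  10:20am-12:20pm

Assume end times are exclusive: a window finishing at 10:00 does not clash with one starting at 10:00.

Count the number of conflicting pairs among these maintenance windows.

6

Sorted by start: M53, M56, M55, M54, M58, M57.
M56 starts before M53 ends → M53 and M56 overlap.
M55 starts before M53 ends → M53 and M55 overlap.
M54 starts after M53 ends, so M53 has no further overlaps.
M55 starts before M56 ends → M56 and M55 overlap.
M54 starts after M56 ends, so M56 has no further overlaps.
M54 starts exactly when M55 ends (back-to-back, no overlap), so M55 has no further overlaps.
M58 starts before M54 ends → M54 and M58 overlap.
M57 starts before M54 ends → M54 and M57 overlap.
M57 starts before M58 ends → M58 and M57 overlap.
Overlapping pairs: M53 & M55, M53 & M56, M54 & M57, M54 & M58, M55 & M56, M57 & M58 — 6 in total.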